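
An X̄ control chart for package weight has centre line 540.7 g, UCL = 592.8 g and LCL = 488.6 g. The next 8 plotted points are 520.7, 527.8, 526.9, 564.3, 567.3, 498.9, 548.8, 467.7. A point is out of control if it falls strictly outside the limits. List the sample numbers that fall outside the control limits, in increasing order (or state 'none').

Compare each point to [488.6, 592.8]: sample 8 = 467.7 < LCL.

8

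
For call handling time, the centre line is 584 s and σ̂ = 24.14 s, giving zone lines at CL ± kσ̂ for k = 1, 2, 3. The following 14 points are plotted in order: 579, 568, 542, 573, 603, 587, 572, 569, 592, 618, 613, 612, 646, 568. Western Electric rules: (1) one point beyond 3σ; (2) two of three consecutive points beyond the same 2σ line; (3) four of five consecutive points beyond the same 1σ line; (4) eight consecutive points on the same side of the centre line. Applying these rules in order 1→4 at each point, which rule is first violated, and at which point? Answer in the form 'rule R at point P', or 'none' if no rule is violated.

rule 3 at point 13

Zone of each point (C = within 1σ̂, B = 1σ̂–2σ̂, A = 2σ̂–3σ̂, * = beyond 3σ̂; sign = side of CL): 1:-C, 2:-C, 3:-B, 4:-C, 5:+C, 6:+C, 7:-C, 8:-C, 9:+C, 10:+B, 11:+B, 12:+B, 13:+A, 14:-C
Rule 3 (four of five consecutive points beyond the same 1σ limit) is satisfied at point 13.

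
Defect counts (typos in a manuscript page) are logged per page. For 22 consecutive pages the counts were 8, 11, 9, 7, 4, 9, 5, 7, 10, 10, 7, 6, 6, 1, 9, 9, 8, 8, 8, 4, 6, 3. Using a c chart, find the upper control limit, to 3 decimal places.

15.008

c̄ = (8 + 11 + 9 + 7 + 4 + 9 + 5 + 7 + 10 + 10 + 7 + 6 + 6 + 1 + 9 + 9 + 8 + 8 + 8 + 4 + 6 + 3) / 22 = 155 / 22 = 7.0455
UCL = c̄ + 3√c̄ = 7.0455 + 3 × √7.0455 = 7.0455 + 3 × 2.6543 = 15.0084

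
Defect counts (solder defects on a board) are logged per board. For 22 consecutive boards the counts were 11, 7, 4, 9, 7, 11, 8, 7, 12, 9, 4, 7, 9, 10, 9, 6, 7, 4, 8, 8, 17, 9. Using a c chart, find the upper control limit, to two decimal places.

16.97

c̄ = (11 + 7 + 4 + 9 + 7 + 11 + 8 + 7 + 12 + 9 + 4 + 7 + 9 + 10 + 9 + 6 + 7 + 4 + 8 + 8 + 17 + 9) / 22 = 183 / 22 = 8.3182
UCL = c̄ + 3√c̄ = 8.3182 + 3 × √8.3182 = 8.3182 + 3 × 2.8841 = 16.9706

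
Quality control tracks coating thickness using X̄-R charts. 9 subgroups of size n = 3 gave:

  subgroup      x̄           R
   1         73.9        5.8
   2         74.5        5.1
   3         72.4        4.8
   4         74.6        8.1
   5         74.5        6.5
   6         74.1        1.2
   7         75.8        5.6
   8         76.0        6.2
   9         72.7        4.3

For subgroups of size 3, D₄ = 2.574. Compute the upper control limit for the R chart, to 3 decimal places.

13.614

R̄ = (5.8 + 5.1 + 4.8 + 8.1 + 6.5 + 1.2 + 5.6 + 6.2 + 4.3) / 9 = 47.6000 / 9 = 5.2889
UCL_R = D₄·R̄ = 2.574 × 5.2889 = 13.6136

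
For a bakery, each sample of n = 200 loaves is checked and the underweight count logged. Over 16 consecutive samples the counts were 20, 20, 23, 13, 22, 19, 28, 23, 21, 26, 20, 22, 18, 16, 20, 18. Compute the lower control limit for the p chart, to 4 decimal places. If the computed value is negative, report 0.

0.0384

p̄ = Σdᵢ / (k·n) = 329 / (16 × 200) = 0.10281
LCL = p̄ − 3·√(p̄(1−p̄)/n) = 0.10281 − 3 × 0.02148 = 0.03839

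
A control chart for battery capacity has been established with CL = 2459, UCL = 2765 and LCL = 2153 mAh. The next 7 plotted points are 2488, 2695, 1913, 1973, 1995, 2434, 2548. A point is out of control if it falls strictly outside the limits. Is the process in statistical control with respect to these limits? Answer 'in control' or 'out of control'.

Compare each point to [2153, 2765]: sample 3 = 1913 < LCL; sample 4 = 1973 < LCL; sample 5 = 1995 < LCL.

out of control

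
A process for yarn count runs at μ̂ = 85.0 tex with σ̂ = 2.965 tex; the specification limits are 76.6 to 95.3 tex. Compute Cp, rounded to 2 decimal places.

Cp = (USL − LSL) / (6σ̂) = (95.3 − 76.6) / (6 × 2.965) = 18.7000 / 17.7900 = 1.0512

1.05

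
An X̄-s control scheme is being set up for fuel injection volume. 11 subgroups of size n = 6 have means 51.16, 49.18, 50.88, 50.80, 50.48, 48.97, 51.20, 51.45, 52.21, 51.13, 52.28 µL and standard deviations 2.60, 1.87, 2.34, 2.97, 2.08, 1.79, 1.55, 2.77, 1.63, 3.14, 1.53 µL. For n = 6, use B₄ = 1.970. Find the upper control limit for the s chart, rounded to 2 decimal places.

s̄ = (2.60 + 1.87 + 2.34 + 2.97 + 2.08 + 1.79 + 1.55 + 2.77 + 1.63 + 3.14 + 1.53) / 11 = 2.2064
UCL_s = B₄·s̄ = 1.970 × 2.2064 = 4.3465

4.35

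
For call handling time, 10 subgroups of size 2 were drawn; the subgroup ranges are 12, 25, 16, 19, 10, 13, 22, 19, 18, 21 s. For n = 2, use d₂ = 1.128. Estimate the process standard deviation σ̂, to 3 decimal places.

15.514

R̄ = (12 + 25 + 16 + 19 + 10 + 13 + 22 + 19 + 18 + 21) / 10 = 17.5000
σ̂ = R̄ / d₂ = 17.5000 / 1.128 = 15.5142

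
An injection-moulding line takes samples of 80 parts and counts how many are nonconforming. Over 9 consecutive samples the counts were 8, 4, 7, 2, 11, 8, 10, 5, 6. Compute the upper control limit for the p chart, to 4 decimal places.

0.1781

p̄ = Σdᵢ / (k·n) = 61 / (9 × 80) = 0.08472
UCL = p̄ + 3·√(p̄(1−p̄)/n) = 0.08472 + 3 × √(0.08472×0.91528/80) = 0.08472 + 3 × 0.03113 = 0.17812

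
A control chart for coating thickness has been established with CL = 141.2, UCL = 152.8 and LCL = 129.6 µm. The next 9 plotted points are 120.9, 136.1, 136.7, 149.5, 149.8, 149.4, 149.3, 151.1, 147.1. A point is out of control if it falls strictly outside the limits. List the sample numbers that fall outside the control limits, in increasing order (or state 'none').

Compare each point to [129.6, 152.8]: sample 1 = 120.9 < LCL.

1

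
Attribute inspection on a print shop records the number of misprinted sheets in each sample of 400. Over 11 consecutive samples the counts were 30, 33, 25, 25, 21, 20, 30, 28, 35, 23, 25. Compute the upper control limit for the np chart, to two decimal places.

41.82

p̄ = Σdᵢ / (k·n) = 295 / (11 × 400) = 0.06705
UCL = np̄ + 3·√(np̄(1−p̄)) = 26.8182 + 3 × √(26.8182×0.93295) = 26.8182 + 3 × 5.0020 = 41.8242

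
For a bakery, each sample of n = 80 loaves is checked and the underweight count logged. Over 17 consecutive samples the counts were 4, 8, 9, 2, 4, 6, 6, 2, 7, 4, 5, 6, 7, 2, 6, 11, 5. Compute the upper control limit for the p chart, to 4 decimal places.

p̄ = Σdᵢ / (k·n) = 94 / (17 × 80) = 0.06912
UCL = p̄ + 3·√(p̄(1−p̄)/n) = 0.06912 + 3 × √(0.06912×0.93088/80) = 0.06912 + 3 × 0.02836 = 0.15420

0.1542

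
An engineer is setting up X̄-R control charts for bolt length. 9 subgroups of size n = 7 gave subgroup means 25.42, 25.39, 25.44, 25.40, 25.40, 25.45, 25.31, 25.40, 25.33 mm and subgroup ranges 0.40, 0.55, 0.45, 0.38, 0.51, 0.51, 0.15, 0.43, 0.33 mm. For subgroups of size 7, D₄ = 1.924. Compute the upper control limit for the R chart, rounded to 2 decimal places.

0.79

R̄ = (0.40 + 0.55 + 0.45 + 0.38 + 0.51 + 0.51 + 0.15 + 0.43 + 0.33) / 9 = 3.7100 / 9 = 0.4122
UCL_R = D₄·R̄ = 1.924 × 0.4122 = 0.7931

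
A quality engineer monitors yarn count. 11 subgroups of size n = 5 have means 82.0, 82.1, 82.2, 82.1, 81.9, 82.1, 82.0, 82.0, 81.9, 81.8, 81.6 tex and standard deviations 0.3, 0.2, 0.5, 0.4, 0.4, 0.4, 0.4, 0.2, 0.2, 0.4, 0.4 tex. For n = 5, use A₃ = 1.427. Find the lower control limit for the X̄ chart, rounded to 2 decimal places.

81.48

X̄̄ = (82.0 + 82.1 + 82.2 + 82.1 + 81.9 + 82.1 + 82.0 + 82.0 + 81.9 + 81.8 + 81.6) / 11 = 81.9727
s̄ = (0.3 + 0.2 + 0.5 + 0.4 + 0.4 + 0.4 + 0.4 + 0.2 + 0.2 + 0.4 + 0.4) / 11 = 0.3455
LCL = X̄̄ − A₃·s̄ = 81.9727 − 1.427 × 0.3455 = 81.4798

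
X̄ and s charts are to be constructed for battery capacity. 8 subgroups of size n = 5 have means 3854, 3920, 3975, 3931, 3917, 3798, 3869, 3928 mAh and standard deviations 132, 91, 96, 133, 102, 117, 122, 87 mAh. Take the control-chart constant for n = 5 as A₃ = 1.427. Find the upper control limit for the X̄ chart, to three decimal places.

X̄̄ = (3854 + 3920 + 3975 + 3931 + 3917 + 3798 + 3869 + 3928) / 8 = 3899.0000
s̄ = (132 + 91 + 96 + 133 + 102 + 117 + 122 + 87) / 8 = 110.0000
UCL = X̄̄ + A₃·s̄ = 3899.0000 + 1.427 × 110.0000 = 4055.9700

4055.970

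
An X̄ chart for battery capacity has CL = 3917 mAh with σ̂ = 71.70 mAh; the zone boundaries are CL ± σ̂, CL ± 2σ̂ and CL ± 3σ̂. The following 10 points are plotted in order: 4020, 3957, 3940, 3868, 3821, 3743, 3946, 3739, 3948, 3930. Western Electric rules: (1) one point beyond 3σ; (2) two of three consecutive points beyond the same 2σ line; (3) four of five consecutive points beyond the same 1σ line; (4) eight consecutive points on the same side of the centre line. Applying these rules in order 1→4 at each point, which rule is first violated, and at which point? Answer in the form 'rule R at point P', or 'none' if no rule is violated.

rule 2 at point 8

Zone of each point (C = within 1σ̂, B = 1σ̂–2σ̂, A = 2σ̂–3σ̂, * = beyond 3σ̂; sign = side of CL): 1:+B, 2:+C, 3:+C, 4:-C, 5:-B, 6:-A, 7:+C, 8:-A, 9:+C, 10:+C
Rule 2 (two of three consecutive points beyond the same 2σ limit) is satisfied at point 8.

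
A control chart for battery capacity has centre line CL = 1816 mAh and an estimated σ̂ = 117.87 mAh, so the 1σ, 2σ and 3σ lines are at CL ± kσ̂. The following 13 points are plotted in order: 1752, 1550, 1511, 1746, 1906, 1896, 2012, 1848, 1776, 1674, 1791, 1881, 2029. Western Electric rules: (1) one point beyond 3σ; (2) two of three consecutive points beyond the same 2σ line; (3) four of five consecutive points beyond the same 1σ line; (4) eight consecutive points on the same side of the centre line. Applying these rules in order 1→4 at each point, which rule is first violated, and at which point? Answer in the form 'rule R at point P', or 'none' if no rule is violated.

Zone of each point (C = within 1σ̂, B = 1σ̂–2σ̂, A = 2σ̂–3σ̂, * = beyond 3σ̂; sign = side of CL): 1:-C, 2:-A, 3:-A, 4:-C, 5:+C, 6:+C, 7:+B, 8:+C, 9:-C, 10:-B, 11:-C, 12:+C, 13:+B
Rule 2 (two of three consecutive points beyond the same 2σ limit) is satisfied at point 3.

rule 2 at point 3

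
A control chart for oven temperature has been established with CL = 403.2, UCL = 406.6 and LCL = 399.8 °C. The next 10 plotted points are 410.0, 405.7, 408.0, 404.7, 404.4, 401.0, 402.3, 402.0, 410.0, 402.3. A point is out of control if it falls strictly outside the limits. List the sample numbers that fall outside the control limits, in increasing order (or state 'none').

Compare each point to [399.8, 406.6]: sample 1 = 410.0 > UCL; sample 3 = 408.0 > UCL; sample 9 = 410.0 > UCL.

1, 3, 9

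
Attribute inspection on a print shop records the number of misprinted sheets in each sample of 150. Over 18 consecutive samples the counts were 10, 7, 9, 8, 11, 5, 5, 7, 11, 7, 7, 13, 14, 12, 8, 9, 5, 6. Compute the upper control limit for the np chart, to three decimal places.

17.077

p̄ = Σdᵢ / (k·n) = 154 / (18 × 150) = 0.05704
UCL = np̄ + 3·√(np̄(1−p̄)) = 8.5556 + 3 × √(8.5556×0.94296) = 8.5556 + 3 × 2.8403 = 17.0766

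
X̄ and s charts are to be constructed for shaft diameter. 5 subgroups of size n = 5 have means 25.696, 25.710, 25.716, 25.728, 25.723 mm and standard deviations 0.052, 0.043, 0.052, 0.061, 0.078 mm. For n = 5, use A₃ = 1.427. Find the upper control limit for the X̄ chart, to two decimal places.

X̄̄ = (25.696 + 25.710 + 25.716 + 25.728 + 25.723) / 5 = 25.7146
s̄ = (0.052 + 0.043 + 0.052 + 0.061 + 0.078) / 5 = 0.0572
UCL = X̄̄ + A₃·s̄ = 25.7146 + 1.427 × 0.0572 = 25.7962

25.80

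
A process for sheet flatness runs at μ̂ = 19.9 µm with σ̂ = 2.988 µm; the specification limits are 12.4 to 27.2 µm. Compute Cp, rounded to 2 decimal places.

0.83

Cp = (USL − LSL) / (6σ̂) = (27.2 − 12.4) / (6 × 2.988) = 14.8000 / 17.9280 = 0.8255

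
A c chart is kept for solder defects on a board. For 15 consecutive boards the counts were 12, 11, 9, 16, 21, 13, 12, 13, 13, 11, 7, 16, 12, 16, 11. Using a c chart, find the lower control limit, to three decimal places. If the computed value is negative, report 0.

2.106

c̄ = (12 + 11 + 9 + 16 + 21 + 13 + 12 + 13 + 13 + 11 + 7 + 16 + 12 + 16 + 11) / 15 = 193 / 15 = 12.8667
LCL = c̄ − 3√c̄ = 12.8667 − 3 × 3.5870 = 2.1056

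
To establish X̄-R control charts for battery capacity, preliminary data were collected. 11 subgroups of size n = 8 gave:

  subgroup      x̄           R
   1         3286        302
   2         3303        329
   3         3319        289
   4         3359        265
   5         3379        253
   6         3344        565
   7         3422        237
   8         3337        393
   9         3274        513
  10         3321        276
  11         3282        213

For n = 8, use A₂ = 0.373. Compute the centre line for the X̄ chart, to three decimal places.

X̄̄ = (3286 + 3303 + 3319 + 3359 + 3379 + 3344 + 3422 + 3337 + 3274 + 3321 + 3282) / 11 = 36626.0000 / 11 = 3329.6364
CL = X̄̄ = 3329.6364

3329.636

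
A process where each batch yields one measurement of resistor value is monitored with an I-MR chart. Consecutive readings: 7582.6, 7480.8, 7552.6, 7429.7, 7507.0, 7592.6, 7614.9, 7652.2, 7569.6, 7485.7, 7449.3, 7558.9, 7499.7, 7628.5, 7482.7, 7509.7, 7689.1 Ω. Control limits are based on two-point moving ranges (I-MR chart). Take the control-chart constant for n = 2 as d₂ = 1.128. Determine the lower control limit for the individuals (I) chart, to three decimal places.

7318.203

X̄ = (7582.6 + 7480.8 + 7552.6 + 7429.7 + 7507.0 + 7592.6 + 7614.9 + 7652.2 + 7569.6 + 7485.7 + 7449.3 + 7558.9 + 7499.7 + 7628.5 + 7482.7 + 7509.7 + 7689.1) / 17 = 7546.2118
Moving ranges: 101.8, 71.8, 122.9, 77.3, 85.6, 22.3, 37.3, 82.6, 83.9, 36.4, 109.6, 59.2, 128.8, 145.8, 27.0, 179.4; M̄R̄ = 1371.7000 / 16 = 85.7313
LCL = X̄ − 3·M̄R̄/d₂ = 7546.2118 − 3 × 85.7313 / 1.128 = 7318.2031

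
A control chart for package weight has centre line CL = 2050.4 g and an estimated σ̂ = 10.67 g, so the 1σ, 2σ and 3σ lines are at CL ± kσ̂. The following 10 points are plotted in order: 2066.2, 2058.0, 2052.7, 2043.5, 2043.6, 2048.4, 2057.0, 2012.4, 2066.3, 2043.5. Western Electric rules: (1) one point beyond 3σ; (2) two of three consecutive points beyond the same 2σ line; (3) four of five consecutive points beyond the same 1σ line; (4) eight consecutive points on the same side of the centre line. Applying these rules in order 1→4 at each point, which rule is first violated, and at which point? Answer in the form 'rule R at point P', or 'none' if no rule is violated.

rule 1 at point 8

Zone of each point (C = within 1σ̂, B = 1σ̂–2σ̂, A = 2σ̂–3σ̂, * = beyond 3σ̂; sign = side of CL): 1:+B, 2:+C, 3:+C, 4:-C, 5:-C, 6:-C, 7:+C, 8:-*, 9:+B, 10:-C
Rule 1 (one point beyond the 3σ limits) is satisfied at point 8.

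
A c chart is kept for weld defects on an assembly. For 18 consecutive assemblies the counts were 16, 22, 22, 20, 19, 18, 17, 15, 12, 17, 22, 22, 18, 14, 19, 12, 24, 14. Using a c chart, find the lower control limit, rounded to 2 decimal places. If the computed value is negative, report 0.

5.24

c̄ = (16 + 22 + 22 + 20 + 19 + 18 + 17 + 15 + 12 + 17 + 22 + 22 + 18 + 14 + 19 + 12 + 24 + 14) / 18 = 323 / 18 = 17.9444
LCL = c̄ − 3√c̄ = 17.9444 − 3 × 4.2361 = 5.2362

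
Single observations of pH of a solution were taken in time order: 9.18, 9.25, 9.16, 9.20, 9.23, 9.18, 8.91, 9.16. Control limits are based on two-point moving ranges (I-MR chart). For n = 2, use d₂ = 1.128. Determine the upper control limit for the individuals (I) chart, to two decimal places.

9.46

X̄ = (9.18 + 9.25 + 9.16 + 9.20 + 9.23 + 9.18 + 8.91 + 9.16) / 8 = 9.1587
Moving ranges: 0.07, 0.09, 0.04, 0.03, 0.05, 0.27, 0.25; M̄R̄ = 0.8000 / 7 = 0.1143
UCL = X̄ + 3·M̄R̄/d₂ = 9.1587 + 3 × 0.1143 / 1.128 = 9.4627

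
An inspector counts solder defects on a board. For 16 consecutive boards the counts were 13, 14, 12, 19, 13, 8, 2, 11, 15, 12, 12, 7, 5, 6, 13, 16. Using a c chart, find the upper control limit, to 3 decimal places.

c̄ = (13 + 14 + 12 + 19 + 13 + 8 + 2 + 11 + 15 + 12 + 12 + 7 + 5 + 6 + 13 + 16) / 16 = 178 / 16 = 11.1250
UCL = c̄ + 3√c̄ = 11.1250 + 3 × √11.1250 = 11.1250 + 3 × 3.3354 = 21.1312

21.131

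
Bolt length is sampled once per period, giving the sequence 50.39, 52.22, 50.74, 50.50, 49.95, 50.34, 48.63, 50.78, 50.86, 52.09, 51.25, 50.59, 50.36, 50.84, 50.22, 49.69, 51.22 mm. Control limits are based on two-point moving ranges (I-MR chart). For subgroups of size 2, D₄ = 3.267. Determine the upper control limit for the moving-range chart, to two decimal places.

Moving ranges: 1.83, 1.48, 0.24, 0.55, 0.39, 1.71, 2.15, 0.08, 1.23, 0.84, 0.66, 0.23, 0.48, 0.62, 0.53, 1.53; M̄R̄ = 14.5500 / 16 = 0.9094
UCL_MR = D₄·M̄R̄ = 3.267 × 0.9094 = 2.9709

2.97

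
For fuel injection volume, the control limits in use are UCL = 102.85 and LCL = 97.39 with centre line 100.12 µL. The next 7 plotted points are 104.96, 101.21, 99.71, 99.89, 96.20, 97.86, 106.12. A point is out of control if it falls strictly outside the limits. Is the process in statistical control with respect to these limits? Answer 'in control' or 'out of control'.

Compare each point to [97.39, 102.85]: sample 1 = 104.96 > UCL; sample 5 = 96.20 < LCL; sample 7 = 106.12 > UCL.

out of control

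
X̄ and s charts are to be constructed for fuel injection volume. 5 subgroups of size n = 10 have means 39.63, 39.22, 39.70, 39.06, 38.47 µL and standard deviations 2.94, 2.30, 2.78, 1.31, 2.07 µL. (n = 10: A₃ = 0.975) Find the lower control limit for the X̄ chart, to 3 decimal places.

X̄̄ = (39.63 + 39.22 + 39.70 + 39.06 + 38.47) / 5 = 39.2160
s̄ = (2.94 + 2.30 + 2.78 + 1.31 + 2.07) / 5 = 2.2800
LCL = X̄̄ − A₃·s̄ = 39.2160 − 0.975 × 2.2800 = 36.9930

36.993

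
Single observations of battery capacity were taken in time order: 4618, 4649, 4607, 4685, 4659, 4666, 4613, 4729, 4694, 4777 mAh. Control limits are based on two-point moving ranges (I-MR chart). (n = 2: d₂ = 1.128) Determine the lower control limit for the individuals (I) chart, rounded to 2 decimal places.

4530.52

X̄ = (4618 + 4649 + 4607 + 4685 + 4659 + 4666 + 4613 + 4729 + 4694 + 4777) / 10 = 4669.7000
Moving ranges: 31, 42, 78, 26, 7, 53, 116, 35, 83; M̄R̄ = 471.0000 / 9 = 52.3333
LCL = X̄ − 3·M̄R̄/d₂ = 4669.7000 − 3 × 52.3333 / 1.128 = 4530.5156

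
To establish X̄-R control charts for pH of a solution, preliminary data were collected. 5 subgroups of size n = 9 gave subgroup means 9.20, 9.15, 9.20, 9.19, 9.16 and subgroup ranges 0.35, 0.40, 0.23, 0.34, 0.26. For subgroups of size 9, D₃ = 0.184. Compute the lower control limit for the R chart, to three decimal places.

0.058

R̄ = (0.35 + 0.40 + 0.23 + 0.34 + 0.26) / 5 = 1.5800 / 5 = 0.3160
LCL_R = D₃·R̄ = 0.184 × 0.3160 = 0.0581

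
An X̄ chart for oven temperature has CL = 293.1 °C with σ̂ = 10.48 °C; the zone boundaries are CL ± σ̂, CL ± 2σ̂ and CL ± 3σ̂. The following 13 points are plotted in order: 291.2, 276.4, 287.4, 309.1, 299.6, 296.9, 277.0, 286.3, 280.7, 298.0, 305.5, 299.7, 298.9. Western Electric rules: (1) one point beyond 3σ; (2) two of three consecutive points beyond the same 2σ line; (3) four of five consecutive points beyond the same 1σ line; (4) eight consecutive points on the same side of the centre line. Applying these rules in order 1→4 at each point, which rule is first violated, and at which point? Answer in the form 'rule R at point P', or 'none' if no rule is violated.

none

Zone of each point (C = within 1σ̂, B = 1σ̂–2σ̂, A = 2σ̂–3σ̂, * = beyond 3σ̂; sign = side of CL): 1:-C, 2:-B, 3:-C, 4:+B, 5:+C, 6:+C, 7:-B, 8:-C, 9:-B, 10:+C, 11:+B, 12:+C, 13:+C
No rule fires across all 13 points.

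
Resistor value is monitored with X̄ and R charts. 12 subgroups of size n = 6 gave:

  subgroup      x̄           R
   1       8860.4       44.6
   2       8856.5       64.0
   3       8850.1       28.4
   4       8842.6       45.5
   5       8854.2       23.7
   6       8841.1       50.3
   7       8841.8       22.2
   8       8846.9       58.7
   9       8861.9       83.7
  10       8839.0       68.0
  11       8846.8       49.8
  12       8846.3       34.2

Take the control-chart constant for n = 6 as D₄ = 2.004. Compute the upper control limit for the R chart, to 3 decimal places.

95.708

R̄ = (44.6 + 64.0 + 28.4 + 45.5 + 23.7 + 50.3 + 22.2 + 58.7 + 83.7 + 68.0 + 49.8 + 34.2) / 12 = 573.1000 / 12 = 47.7583
UCL_R = D₄·R̄ = 2.004 × 47.7583 = 95.7077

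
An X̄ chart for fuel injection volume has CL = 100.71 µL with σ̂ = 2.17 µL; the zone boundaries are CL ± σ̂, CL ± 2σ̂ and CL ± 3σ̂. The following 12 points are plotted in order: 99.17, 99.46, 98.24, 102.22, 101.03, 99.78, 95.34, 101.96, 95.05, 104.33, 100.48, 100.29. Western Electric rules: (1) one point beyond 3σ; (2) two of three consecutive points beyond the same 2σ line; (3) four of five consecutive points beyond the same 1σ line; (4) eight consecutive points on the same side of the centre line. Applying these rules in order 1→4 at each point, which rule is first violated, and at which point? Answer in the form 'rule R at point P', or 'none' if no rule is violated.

rule 2 at point 9

Zone of each point (C = within 1σ̂, B = 1σ̂–2σ̂, A = 2σ̂–3σ̂, * = beyond 3σ̂; sign = side of CL): 1:-C, 2:-C, 3:-B, 4:+C, 5:+C, 6:-C, 7:-A, 8:+C, 9:-A, 10:+B, 11:-C, 12:-C
Rule 2 (two of three consecutive points beyond the same 2σ limit) is satisfied at point 9.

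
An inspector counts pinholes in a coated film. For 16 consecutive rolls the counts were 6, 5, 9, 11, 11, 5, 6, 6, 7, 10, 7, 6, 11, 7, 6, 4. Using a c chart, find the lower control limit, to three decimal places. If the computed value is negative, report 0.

c̄ = (6 + 5 + 9 + 11 + 11 + 5 + 6 + 6 + 7 + 10 + 7 + 6 + 11 + 7 + 6 + 4) / 16 = 117 / 16 = 7.3125
LCL = c̄ − 3√c̄ = 7.3125 − 3 × 2.7042 = -0.8000 → 0 (cannot be negative)

0.000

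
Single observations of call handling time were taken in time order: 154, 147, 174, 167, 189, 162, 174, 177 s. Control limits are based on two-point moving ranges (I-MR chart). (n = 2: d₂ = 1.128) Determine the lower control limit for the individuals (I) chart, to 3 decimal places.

128.106

X̄ = (154 + 147 + 174 + 167 + 189 + 162 + 174 + 177) / 8 = 168.0000
Moving ranges: 7, 27, 7, 22, 27, 12, 3; M̄R̄ = 105.0000 / 7 = 15.0000
LCL = X̄ − 3·M̄R̄/d₂ = 168.0000 − 3 × 15.0000 / 1.128 = 128.1064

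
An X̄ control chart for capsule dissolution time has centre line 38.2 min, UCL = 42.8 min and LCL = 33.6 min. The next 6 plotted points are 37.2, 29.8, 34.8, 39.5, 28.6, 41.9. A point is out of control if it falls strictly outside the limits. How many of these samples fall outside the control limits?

Compare each point to [33.6, 42.8]: sample 2 = 29.8 < LCL; sample 5 = 28.6 < LCL.

2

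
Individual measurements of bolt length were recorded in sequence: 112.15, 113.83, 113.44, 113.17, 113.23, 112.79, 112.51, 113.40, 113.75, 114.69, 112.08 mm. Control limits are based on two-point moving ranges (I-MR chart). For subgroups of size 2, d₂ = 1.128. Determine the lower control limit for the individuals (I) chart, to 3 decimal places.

X̄ = (112.15 + 113.83 + 113.44 + 113.17 + 113.23 + 112.79 + 112.51 + 113.40 + 113.75 + 114.69 + 112.08) / 11 = 113.1855
Moving ranges: 1.68, 0.39, 0.27, 0.06, 0.44, 0.28, 0.89, 0.35, 0.94, 2.61; M̄R̄ = 7.9100 / 10 = 0.7910
LCL = X̄ − 3·M̄R̄/d₂ = 113.1855 − 3 × 0.7910 / 1.128 = 111.0817

111.082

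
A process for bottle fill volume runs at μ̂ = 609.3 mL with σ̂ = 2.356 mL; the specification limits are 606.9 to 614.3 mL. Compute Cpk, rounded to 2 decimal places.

0.34

Cpu = (USL − μ̂) / (3σ̂) = (614.3 − 609.3) / (3 × 2.356) = 0.7074; Cpl = (μ̂ − LSL) / (3σ̂) = (609.3 − 606.9) / (3 × 2.356) = 0.3396; Cpk = min(Cpu, Cpl) = 0.3396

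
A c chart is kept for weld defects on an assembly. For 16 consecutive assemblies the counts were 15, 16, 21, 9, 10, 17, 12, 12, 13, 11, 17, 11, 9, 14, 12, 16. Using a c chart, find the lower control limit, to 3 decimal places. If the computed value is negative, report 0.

2.440

c̄ = (15 + 16 + 21 + 9 + 10 + 17 + 12 + 12 + 13 + 11 + 17 + 11 + 9 + 14 + 12 + 16) / 16 = 215 / 16 = 13.4375
LCL = c̄ − 3√c̄ = 13.4375 − 3 × 3.6657 = 2.4403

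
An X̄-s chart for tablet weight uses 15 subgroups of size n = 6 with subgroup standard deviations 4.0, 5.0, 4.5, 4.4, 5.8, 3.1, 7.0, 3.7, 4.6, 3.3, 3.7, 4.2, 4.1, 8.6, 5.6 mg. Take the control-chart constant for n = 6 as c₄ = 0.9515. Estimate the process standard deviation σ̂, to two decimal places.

s̄ = (4.0 + 5.0 + 4.5 + 4.4 + 5.8 + 3.1 + 7.0 + 3.7 + 4.6 + 3.3 + 3.7 + 4.2 + 4.1 + 8.6 + 5.6) / 15 = 4.7733
σ̂ = s̄ / c₄ = 4.7733 / 0.9515 = 5.0166

5.02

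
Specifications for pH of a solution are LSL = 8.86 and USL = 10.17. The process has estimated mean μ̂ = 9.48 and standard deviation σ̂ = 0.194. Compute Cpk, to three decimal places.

Cpu = (USL − μ̂) / (3σ̂) = (10.17 − 9.48) / (3 × 0.194) = 1.1856; Cpl = (μ̂ − LSL) / (3σ̂) = (9.48 − 8.86) / (3 × 0.194) = 1.0653; Cpk = min(Cpu, Cpl) = 1.0653

1.065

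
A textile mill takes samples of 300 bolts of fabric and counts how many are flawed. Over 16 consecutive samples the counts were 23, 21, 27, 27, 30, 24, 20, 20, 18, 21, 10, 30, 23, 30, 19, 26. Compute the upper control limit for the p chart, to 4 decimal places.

p̄ = Σdᵢ / (k·n) = 369 / (16 × 300) = 0.07687
UCL = p̄ + 3·√(p̄(1−p̄)/n) = 0.07687 + 3 × √(0.07687×0.92312/300) = 0.07687 + 3 × 0.01538 = 0.12302

0.1230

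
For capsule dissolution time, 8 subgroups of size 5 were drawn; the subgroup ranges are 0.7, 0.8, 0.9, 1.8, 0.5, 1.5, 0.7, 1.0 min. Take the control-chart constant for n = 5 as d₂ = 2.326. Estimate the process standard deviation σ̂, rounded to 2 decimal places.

0.42

R̄ = (0.7 + 0.8 + 0.9 + 1.8 + 0.5 + 1.5 + 0.7 + 1.0) / 8 = 0.9875
σ̂ = R̄ / d₂ = 0.9875 / 2.326 = 0.4245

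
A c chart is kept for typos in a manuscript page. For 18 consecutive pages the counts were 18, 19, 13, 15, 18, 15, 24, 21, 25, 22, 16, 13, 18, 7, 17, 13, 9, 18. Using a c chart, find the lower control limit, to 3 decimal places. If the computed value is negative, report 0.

4.454

c̄ = (18 + 19 + 13 + 15 + 18 + 15 + 24 + 21 + 25 + 22 + 16 + 13 + 18 + 7 + 17 + 13 + 9 + 18) / 18 = 301 / 18 = 16.7222
LCL = c̄ − 3√c̄ = 16.7222 − 3 × 4.0893 = 4.4544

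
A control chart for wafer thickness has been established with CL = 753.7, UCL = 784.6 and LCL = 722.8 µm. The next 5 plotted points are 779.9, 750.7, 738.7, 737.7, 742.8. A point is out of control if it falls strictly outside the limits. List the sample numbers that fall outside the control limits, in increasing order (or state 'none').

none

All 5 points lie within [722.8, 784.6].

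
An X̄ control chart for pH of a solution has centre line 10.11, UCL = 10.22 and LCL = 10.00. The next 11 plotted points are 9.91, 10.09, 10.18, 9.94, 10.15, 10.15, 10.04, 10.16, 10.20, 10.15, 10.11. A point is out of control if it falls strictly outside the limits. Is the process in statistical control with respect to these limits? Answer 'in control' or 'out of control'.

out of control

Compare each point to [10.00, 10.22]: sample 1 = 9.91 < LCL; sample 4 = 9.94 < LCL.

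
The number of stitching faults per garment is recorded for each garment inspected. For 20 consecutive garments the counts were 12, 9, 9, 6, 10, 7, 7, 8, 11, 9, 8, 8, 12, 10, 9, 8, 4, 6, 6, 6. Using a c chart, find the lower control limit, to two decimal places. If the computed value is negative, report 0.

0.00

c̄ = (12 + 9 + 9 + 6 + 10 + 7 + 7 + 8 + 11 + 9 + 8 + 8 + 12 + 10 + 9 + 8 + 4 + 6 + 6 + 6) / 20 = 165 / 20 = 8.2500
LCL = c̄ − 3√c̄ = 8.2500 − 3 × 2.8723 = -0.3668 → 0 (cannot be negative)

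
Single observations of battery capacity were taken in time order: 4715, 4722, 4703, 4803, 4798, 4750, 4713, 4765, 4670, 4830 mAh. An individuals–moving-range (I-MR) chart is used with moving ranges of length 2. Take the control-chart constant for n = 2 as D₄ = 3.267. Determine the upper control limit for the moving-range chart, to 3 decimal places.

189.849

Moving ranges: 7, 19, 100, 5, 48, 37, 52, 95, 160; M̄R̄ = 523.0000 / 9 = 58.1111
UCL_MR = D₄·M̄R̄ = 3.267 × 58.1111 = 189.8490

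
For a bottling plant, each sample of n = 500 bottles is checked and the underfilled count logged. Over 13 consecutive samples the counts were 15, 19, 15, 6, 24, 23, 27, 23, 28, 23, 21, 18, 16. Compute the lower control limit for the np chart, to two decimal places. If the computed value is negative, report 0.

6.75

p̄ = Σdᵢ / (k·n) = 258 / (13 × 500) = 0.03969
LCL = np̄ − 3·√(np̄(1−p̄)) = 19.8462 − 3 × 4.3656 = 6.7494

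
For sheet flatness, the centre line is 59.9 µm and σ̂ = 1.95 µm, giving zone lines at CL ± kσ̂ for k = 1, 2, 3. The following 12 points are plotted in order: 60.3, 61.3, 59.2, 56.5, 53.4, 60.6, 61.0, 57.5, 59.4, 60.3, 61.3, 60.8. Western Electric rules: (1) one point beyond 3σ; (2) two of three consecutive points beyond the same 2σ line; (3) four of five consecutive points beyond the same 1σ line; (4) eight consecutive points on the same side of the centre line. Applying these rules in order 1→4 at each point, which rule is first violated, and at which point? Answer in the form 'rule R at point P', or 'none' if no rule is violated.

rule 1 at point 5

Zone of each point (C = within 1σ̂, B = 1σ̂–2σ̂, A = 2σ̂–3σ̂, * = beyond 3σ̂; sign = side of CL): 1:+C, 2:+C, 3:-C, 4:-B, 5:-*, 6:+C, 7:+C, 8:-B, 9:-C, 10:+C, 11:+C, 12:+C
Rule 1 (one point beyond the 3σ limits) is satisfied at point 5.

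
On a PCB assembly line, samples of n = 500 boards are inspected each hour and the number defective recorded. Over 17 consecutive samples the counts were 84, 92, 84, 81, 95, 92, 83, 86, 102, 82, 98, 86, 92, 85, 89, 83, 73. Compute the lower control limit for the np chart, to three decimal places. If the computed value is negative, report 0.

p̄ = Σdᵢ / (k·n) = 1487 / (17 × 500) = 0.17494
LCL = np̄ − 3·√(np̄(1−p̄)) = 87.4706 − 3 × 8.4952 = 61.9850

61.985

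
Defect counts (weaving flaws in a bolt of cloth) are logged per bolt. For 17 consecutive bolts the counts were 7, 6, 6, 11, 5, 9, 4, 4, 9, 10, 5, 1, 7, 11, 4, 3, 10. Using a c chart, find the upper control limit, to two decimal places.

14.29

c̄ = (7 + 6 + 6 + 11 + 5 + 9 + 4 + 4 + 9 + 10 + 5 + 1 + 7 + 11 + 4 + 3 + 10) / 17 = 112 / 17 = 6.5882
UCL = c̄ + 3√c̄ = 6.5882 + 3 × √6.5882 = 6.5882 + 3 × 2.5668 = 14.2885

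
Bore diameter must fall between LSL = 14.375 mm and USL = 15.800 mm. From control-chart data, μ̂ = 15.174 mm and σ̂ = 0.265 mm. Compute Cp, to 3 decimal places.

0.896

Cp = (USL − LSL) / (6σ̂) = (15.800 − 14.375) / (6 × 0.265) = 1.4250 / 1.5900 = 0.8962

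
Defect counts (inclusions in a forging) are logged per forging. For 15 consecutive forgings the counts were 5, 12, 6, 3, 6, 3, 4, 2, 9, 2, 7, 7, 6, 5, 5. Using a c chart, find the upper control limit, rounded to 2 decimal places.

c̄ = (5 + 12 + 6 + 3 + 6 + 3 + 4 + 2 + 9 + 2 + 7 + 7 + 6 + 5 + 5) / 15 = 82 / 15 = 5.4667
UCL = c̄ + 3√c̄ = 5.4667 + 3 × √5.4667 = 5.4667 + 3 × 2.3381 = 12.4809

12.48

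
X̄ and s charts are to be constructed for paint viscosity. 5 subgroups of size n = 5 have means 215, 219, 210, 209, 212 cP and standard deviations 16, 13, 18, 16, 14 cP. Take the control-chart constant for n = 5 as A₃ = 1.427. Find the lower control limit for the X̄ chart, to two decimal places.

191.02

X̄̄ = (215 + 219 + 210 + 209 + 212) / 5 = 213.0000
s̄ = (16 + 13 + 18 + 16 + 14) / 5 = 15.4000
LCL = X̄̄ − A₃·s̄ = 213.0000 − 1.427 × 15.4000 = 191.0242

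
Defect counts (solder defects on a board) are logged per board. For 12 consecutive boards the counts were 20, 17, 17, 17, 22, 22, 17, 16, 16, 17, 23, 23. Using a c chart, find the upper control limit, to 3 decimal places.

c̄ = (20 + 17 + 17 + 17 + 22 + 22 + 17 + 16 + 16 + 17 + 23 + 23) / 12 = 227 / 12 = 18.9167
UCL = c̄ + 3√c̄ = 18.9167 + 3 × √18.9167 = 18.9167 + 3 × 4.3493 = 31.9647

31.965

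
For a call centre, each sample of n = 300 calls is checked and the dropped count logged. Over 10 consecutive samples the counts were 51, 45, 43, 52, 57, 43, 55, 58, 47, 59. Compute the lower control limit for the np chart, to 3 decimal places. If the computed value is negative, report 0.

31.482

p̄ = Σdᵢ / (k·n) = 510 / (10 × 300) = 0.17000
LCL = np̄ − 3·√(np̄(1−p̄)) = 51.0000 − 3 × 6.5062 = 31.4815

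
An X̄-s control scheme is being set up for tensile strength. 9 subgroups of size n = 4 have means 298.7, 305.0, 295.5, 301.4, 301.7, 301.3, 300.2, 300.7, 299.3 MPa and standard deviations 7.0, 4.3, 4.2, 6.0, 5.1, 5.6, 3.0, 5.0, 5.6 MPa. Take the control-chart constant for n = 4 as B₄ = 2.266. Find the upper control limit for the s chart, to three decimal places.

s̄ = (7.0 + 4.3 + 4.2 + 6.0 + 5.1 + 5.6 + 3.0 + 5.0 + 5.6) / 9 = 5.0889
UCL_s = B₄·s̄ = 2.266 × 5.0889 = 11.5314

11.531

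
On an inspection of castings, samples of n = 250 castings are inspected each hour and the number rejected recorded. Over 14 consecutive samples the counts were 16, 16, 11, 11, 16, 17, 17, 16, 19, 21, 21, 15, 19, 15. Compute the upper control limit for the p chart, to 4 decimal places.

0.1127

p̄ = Σdᵢ / (k·n) = 230 / (14 × 250) = 0.06571
UCL = p̄ + 3·√(p̄(1−p̄)/n) = 0.06571 + 3 × √(0.06571×0.93429/250) = 0.06571 + 3 × 0.01567 = 0.11273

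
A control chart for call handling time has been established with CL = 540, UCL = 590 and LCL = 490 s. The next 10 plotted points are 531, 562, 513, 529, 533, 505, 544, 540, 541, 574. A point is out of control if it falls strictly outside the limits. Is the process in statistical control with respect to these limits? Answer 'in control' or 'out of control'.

All 10 points lie within [490, 590].

in control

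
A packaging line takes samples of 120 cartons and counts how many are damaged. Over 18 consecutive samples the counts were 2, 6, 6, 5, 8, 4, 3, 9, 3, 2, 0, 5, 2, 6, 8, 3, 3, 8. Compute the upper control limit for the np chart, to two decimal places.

p̄ = Σdᵢ / (k·n) = 83 / (18 × 120) = 0.03843
UCL = np̄ + 3·√(np̄(1−p̄)) = 4.6111 + 3 × √(4.6111×0.96157) = 4.6111 + 3 × 2.1057 = 10.9282

10.93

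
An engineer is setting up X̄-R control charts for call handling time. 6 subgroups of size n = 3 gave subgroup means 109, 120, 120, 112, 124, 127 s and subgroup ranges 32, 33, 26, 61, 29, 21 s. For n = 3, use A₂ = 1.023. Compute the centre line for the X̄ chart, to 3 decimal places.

118.667

X̄̄ = (109 + 120 + 120 + 112 + 124 + 127) / 6 = 712.0000 / 6 = 118.6667
CL = X̄̄ = 118.6667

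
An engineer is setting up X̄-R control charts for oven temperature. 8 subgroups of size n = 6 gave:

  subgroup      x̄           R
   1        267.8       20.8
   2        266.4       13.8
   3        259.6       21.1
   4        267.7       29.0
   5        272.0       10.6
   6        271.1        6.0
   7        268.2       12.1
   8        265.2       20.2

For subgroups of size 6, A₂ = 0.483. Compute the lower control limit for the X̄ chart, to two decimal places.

259.18

X̄̄ = (267.8 + 266.4 + 259.6 + 267.7 + 272.0 + 271.1 + 268.2 + 265.2) / 8 = 2138.0000 / 8 = 267.2500
R̄ = (20.8 + 13.8 + 21.1 + 29.0 + 10.6 + 6.0 + 12.1 + 20.2) / 8 = 133.6000 / 8 = 16.7000
LCL = X̄̄ − A₂·R̄ = 267.2500 − 0.483 × 16.7000 = 259.1839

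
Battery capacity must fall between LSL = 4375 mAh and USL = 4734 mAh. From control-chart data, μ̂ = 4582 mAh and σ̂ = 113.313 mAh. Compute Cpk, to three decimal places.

Cpu = (USL − μ̂) / (3σ̂) = (4734 − 4582) / (3 × 113.313) = 0.4471; Cpl = (μ̂ − LSL) / (3σ̂) = (4582 − 4375) / (3 × 113.313) = 0.6089; Cpk = min(Cpu, Cpl) = 0.4471

0.447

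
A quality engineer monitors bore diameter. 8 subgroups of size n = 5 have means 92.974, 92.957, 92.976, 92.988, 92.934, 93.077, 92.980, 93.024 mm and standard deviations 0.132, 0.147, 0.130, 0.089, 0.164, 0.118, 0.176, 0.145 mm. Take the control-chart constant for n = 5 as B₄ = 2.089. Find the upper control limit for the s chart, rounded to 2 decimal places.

s̄ = (0.132 + 0.147 + 0.130 + 0.089 + 0.164 + 0.118 + 0.176 + 0.145) / 8 = 0.1376
UCL_s = B₄·s̄ = 2.089 × 0.1376 = 0.2875

0.29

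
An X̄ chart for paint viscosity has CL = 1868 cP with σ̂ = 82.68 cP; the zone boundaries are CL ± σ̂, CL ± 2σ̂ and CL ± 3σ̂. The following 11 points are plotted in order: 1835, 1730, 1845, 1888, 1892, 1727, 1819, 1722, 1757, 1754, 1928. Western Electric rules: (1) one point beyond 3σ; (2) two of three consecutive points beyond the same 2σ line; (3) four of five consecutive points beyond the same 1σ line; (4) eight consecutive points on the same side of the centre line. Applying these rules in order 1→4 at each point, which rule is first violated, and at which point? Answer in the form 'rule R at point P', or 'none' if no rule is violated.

Zone of each point (C = within 1σ̂, B = 1σ̂–2σ̂, A = 2σ̂–3σ̂, * = beyond 3σ̂; sign = side of CL): 1:-C, 2:-B, 3:-C, 4:+C, 5:+C, 6:-B, 7:-C, 8:-B, 9:-B, 10:-B, 11:+C
Rule 3 (four of five consecutive points beyond the same 1σ limit) is satisfied at point 10.

rule 3 at point 10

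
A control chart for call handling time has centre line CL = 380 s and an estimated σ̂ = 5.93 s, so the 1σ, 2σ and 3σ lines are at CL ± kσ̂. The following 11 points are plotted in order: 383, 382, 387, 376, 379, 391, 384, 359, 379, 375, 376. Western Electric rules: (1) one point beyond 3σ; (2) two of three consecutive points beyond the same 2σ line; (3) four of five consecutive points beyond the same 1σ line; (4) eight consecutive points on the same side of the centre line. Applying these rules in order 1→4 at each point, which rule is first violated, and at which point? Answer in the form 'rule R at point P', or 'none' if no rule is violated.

rule 1 at point 8

Zone of each point (C = within 1σ̂, B = 1σ̂–2σ̂, A = 2σ̂–3σ̂, * = beyond 3σ̂; sign = side of CL): 1:+C, 2:+C, 3:+B, 4:-C, 5:-C, 6:+B, 7:+C, 8:-*, 9:-C, 10:-C, 11:-C
Rule 1 (one point beyond the 3σ limits) is satisfied at point 8.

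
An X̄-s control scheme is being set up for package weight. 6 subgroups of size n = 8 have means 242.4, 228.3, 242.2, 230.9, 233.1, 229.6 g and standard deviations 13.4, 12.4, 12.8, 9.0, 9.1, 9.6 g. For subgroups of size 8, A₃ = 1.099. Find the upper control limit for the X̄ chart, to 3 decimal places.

246.561

X̄̄ = (242.4 + 228.3 + 242.2 + 230.9 + 233.1 + 229.6) / 6 = 234.4167
s̄ = (13.4 + 12.4 + 12.8 + 9.0 + 9.1 + 9.6) / 6 = 11.0500
UCL = X̄̄ + A₃·s̄ = 234.4167 + 1.099 × 11.0500 = 246.5606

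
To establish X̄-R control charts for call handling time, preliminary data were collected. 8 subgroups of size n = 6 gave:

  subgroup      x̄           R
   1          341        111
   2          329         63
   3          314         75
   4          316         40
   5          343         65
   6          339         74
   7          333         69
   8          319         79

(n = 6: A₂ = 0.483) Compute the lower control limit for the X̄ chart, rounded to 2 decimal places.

X̄̄ = (341 + 329 + 314 + 316 + 343 + 339 + 333 + 319) / 8 = 2634.0000 / 8 = 329.2500
R̄ = (111 + 63 + 75 + 40 + 65 + 74 + 69 + 79) / 8 = 576.0000 / 8 = 72.0000
LCL = X̄̄ − A₂·R̄ = 329.2500 − 0.483 × 72.0000 = 294.4740

294.47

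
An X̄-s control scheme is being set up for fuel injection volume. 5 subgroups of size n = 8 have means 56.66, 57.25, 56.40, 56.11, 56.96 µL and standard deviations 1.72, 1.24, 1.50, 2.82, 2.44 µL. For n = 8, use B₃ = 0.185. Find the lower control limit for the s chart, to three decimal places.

0.360

s̄ = (1.72 + 1.24 + 1.50 + 2.82 + 2.44) / 5 = 1.9440
LCL_s = B₃·s̄ = 0.185 × 1.9440 = 0.3596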